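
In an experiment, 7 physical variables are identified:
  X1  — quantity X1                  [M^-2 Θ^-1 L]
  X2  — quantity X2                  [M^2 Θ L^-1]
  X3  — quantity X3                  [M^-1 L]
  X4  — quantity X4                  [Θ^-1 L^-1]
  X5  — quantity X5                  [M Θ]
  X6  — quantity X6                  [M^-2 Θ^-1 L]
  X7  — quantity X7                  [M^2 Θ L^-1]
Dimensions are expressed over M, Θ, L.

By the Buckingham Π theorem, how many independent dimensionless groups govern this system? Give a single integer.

5

Exponent matrix [M,Θ,L] × [X1,X2,X3,X4,X5,X6,X7]:
  M: [-2  2 -1  0  1 -2  2]
  Θ: [-1  1  0 -1  1 -1  1]
  L: [ 1 -1  1 -1  0  1 -1]
RREF → pivots at {X1,X3} ⇒ r = 2
7 vars − rank 2 = 5 Π groups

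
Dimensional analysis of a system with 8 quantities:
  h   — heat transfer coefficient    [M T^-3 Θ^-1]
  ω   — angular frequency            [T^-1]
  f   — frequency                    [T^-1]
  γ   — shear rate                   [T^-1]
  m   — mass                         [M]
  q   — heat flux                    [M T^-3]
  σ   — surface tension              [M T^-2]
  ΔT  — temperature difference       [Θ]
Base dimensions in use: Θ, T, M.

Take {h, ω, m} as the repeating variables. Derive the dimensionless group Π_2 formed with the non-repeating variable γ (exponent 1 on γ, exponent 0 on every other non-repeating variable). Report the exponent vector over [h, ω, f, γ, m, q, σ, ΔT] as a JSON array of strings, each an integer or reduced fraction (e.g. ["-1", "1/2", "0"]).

Dimensional matrix (Θ×T×M by h×ω×f×γ×m×q×σ×ΔT):
  Θ: [-1  0  0  0  0  0  0  1]
  T: [-3 -1 -1 -1  0 -3 -2  0]
  M: [ 1  0  0  0  1  1  1  0]
Row reduction gives pivot columns h,ω,m; rank = 3
Repeat: h,ω,m; free: f,γ,q,σ,ΔT
RREF:
  r0: [   1    0    0    0    0    0    0   -1]
  r1: [   0    1    1    1    0    3    2    3]
  r2: [   0    0    0    0    1    1    1    1]
Fix exponent of γ at 1, f at 0, q at 0, σ at 0, ΔT at 0; solve each RREF row for its pivot's exponent:
  r0: exp(h) + (0)·1 = 0 ⇒ exp(h) = 0
  r1: exp(ω) + (1)·1 = 0 ⇒ exp(ω) = -1
  r2: exp(m) + (0)·1 = 0 ⇒ exp(m) = 0
Π_2 = ω^-1 · γ

["0", "-1", "0", "1", "0", "0", "0", "0"]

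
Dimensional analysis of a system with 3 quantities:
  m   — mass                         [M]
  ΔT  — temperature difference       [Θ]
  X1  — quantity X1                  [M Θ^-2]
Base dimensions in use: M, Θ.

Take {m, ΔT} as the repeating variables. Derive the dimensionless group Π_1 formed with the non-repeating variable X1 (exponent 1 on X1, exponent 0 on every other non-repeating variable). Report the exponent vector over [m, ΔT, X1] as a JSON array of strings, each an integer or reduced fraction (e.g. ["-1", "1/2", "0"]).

Dimensional matrix (M×Θ by m×ΔT×X1):
  M: [ 1  0  1]
  Θ: [ 0  1 -2]
Echelon form has 2 nonzero rows (pivots: m,ΔT)
Repeat: m,ΔT; free: X1
RREF:
  r0: [   1    0    1]
  r1: [   0    1   -2]
Fix exponent of X1 at 1; solve each RREF row for its pivot's exponent:
  r0: exp(m) + (1)·1 = 0 ⇒ exp(m) = -1
  r1: exp(ΔT) + (-2)·1 = 0 ⇒ exp(ΔT) = 2
Π_1 = m^-1 · ΔT^2 · X1

["-1", "2", "1"]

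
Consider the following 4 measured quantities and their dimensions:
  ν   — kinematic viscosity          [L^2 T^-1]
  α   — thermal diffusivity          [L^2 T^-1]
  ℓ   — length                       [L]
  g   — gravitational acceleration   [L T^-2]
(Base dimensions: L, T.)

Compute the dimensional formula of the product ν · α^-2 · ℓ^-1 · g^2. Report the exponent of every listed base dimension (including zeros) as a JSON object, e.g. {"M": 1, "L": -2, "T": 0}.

Exponent matrix [L,T] × [ν,α,ℓ,g]:
  L: [ 2  2  1  1]
  T: [-1 -1  0 -2]
  [L]: (1)·2+(-2)·2+(-1)·1+(2)·1 = -1
  [T]: (1)·-1+(-2)·-1+(-1)·0+(2)·-2 = -3
⇒ L^-1 T^-3

{"L": -1, "T": -3}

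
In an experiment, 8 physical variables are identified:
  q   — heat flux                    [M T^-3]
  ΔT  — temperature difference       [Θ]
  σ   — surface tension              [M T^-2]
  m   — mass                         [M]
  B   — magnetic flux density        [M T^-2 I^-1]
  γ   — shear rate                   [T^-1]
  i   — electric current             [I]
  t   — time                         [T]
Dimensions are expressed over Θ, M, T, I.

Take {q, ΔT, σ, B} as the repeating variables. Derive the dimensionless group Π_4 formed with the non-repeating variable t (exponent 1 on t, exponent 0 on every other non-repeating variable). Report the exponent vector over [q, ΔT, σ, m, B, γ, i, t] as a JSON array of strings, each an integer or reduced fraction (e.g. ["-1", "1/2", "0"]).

["1", "0", "-1", "0", "0", "0", "0", "1"]

Write exponents as rows Θ,M,T,I / cols q,ΔT,σ,m,B,γ,i,t:
  Θ: [ 0  1  0  0  0  0  0  0]
  M: [ 1  0  1  1  1  0  0  0]
  T: [-3  0 -2  0 -2 -1  0  1]
  I: [ 0  0  0  0 -1  0  1  0]
RREF → pivots at {q,ΔT,σ,B} ⇒ r = 4
Repeat: q,ΔT,σ,B; free: m,γ,i,t
RREF:
  r0: [   1    0    0   -2    0    1    0   -1]
  r1: [   0    1    0    0    0    0    0    0]
  r2: [   0    0    1    3    0   -1    1    1]
  r3: [   0    0    0    0    1    0   -1    0]
Fix exponent of t at 1, m at 0, γ at 0, i at 0; solve each RREF row for its pivot's exponent:
  r0: exp(q) + (-1)·1 = 0 ⇒ exp(q) = 1
  r1: exp(ΔT) + (0)·1 = 0 ⇒ exp(ΔT) = 0
  r2: exp(σ) + (1)·1 = 0 ⇒ exp(σ) = -1
  r3: exp(B) + (0)·1 = 0 ⇒ exp(B) = 0
Π_4 = q · σ^-1 · t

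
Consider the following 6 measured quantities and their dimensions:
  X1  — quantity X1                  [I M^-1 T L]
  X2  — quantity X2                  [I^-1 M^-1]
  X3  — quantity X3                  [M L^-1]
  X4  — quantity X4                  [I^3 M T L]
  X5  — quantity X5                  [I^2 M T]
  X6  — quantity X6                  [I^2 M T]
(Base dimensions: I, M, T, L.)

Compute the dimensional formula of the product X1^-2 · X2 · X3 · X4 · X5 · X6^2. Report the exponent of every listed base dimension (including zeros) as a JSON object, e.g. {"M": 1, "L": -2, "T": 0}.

{"I": 6, "M": 6, "T": 2, "L": -2}

Write exponents as rows I,M,T,L / cols X1,X2,X3,X4,X5,X6:
  I: [ 1 -1  0  3  2  2]
  M: [-1 -1  1  1  1  1]
  T: [ 1  0  0  1  1  1]
  L: [ 1  0 -1  1  0  0]
  [I]: (-2)·1+(1)·-1+(1)·0+(1)·3+(1)·2+(2)·2 = 6
  [M]: (-2)·-1+(1)·-1+(1)·1+(1)·1+(1)·1+(2)·1 = 6
  [T]: (-2)·1+(1)·0+(1)·0+(1)·1+(1)·1+(2)·1 = 2
  [L]: (-2)·1+(1)·0+(1)·-1+(1)·1+(1)·0+(2)·0 = -2
⇒ I^6 M^6 T^2 L^-2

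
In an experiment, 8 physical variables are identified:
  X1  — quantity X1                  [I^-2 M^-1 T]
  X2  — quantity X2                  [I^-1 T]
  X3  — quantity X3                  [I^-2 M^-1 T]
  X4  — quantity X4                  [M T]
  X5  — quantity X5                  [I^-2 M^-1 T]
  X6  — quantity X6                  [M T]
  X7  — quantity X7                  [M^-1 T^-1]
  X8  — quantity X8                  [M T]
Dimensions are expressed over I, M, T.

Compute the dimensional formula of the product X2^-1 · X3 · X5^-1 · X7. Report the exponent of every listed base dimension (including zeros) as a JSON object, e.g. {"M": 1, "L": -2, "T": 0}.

{"I": 1, "M": -1, "T": -2}

Dimensional matrix (I×M×T by X1×X2×X3×X4×X5×X6×X7×X8):
  I: [-2 -1 -2  0 -2  0  0  0]
  M: [-1  0 -1  1 -1  1 -1  1]
  T: [ 1  1  1  1  1  1 -1  1]
  [I]: (-1)·-1+(1)·-2+(-1)·-2+(1)·0 = 1
  [M]: (-1)·0+(1)·-1+(-1)·-1+(1)·-1 = -1
  [T]: (-1)·1+(1)·1+(-1)·1+(1)·-1 = -2
⇒ I M^-1 T^-2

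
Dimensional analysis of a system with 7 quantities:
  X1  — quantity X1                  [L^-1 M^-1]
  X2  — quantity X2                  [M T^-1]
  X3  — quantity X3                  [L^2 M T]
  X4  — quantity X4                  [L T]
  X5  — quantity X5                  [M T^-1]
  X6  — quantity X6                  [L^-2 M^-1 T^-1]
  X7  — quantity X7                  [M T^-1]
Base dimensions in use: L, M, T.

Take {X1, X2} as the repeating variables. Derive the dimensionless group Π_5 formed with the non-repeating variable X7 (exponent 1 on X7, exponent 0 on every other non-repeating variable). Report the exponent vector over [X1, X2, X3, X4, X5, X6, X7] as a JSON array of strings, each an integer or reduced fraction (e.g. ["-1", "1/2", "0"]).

["0", "-1", "0", "0", "0", "0", "1"]

Exponent matrix [L,M,T] × [X1,X2,X3,X4,X5,X6,X7]:
  L: [-1  0  2  1  0 -2  0]
  M: [-1  1  1  0  1 -1  1]
  T: [ 0 -1  1  1 -1 -1 -1]
RREF → pivots at {X1,X2} ⇒ r = 2
Pivot set = {X1,X2}, free = {X3,X4,X5,X6,X7}
RREF:
  r0: [   1    0   -2   -1    0    2    0]
  r1: [   0    1   -1   -1    1    1    1]
  r2: [   0    0    0    0    0    0    0]
Fix exponent of X7 at 1, X3 at 0, X4 at 0, X5 at 0, X6 at 0; solve each RREF row for its pivot's exponent:
  r0: exp(X1) + (0)·1 = 0 ⇒ exp(X1) = 0
  r1: exp(X2) + (1)·1 = 0 ⇒ exp(X2) = -1
Π_5 = X2^-1 · X7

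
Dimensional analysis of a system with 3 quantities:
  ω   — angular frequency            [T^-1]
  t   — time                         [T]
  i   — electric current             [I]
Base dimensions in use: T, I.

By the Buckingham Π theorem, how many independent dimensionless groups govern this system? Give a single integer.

Exponent matrix [T,I] × [ω,t,i]:
  T: [-1  1  0]
  I: [ 0  0  1]
Row reduction gives pivot columns ω,i; rank = 2
3 vars − rank 2 = 1 Π group

1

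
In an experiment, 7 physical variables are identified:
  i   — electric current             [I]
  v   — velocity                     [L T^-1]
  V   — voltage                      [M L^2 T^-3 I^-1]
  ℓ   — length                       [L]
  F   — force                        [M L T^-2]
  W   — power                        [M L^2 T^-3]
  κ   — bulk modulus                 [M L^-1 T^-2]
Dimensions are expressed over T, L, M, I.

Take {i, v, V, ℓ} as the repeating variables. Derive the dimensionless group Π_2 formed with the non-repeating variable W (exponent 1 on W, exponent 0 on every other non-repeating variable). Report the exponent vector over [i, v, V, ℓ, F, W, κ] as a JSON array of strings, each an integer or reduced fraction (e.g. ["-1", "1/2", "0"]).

Exponent matrix [T,L,M,I] × [i,v,V,ℓ,F,W,κ]:
  T: [ 0 -1 -3  0 -2 -3 -2]
  L: [ 0  1  2  1  1  2 -1]
  M: [ 0  0  1  0  1  1  1]
  I: [ 1  0 -1  0  0  0  0]
RREF → pivots at {i,v,V,ℓ} ⇒ r = 4
Repeat: i,v,V,ℓ; free: F,W,κ
RREF:
  r0: [   1    0    0    0    1    1    1]
  r1: [   0    1    0    0   -1    0   -1]
  r2: [   0    0    1    0    1    1    1]
  r3: [   0    0    0    1    0    0   -2]
Fix exponent of W at 1, F at 0, κ at 0; solve each RREF row for its pivot's exponent:
  r0: exp(i) + (1)·1 = 0 ⇒ exp(i) = -1
  r1: exp(v) + (0)·1 = 0 ⇒ exp(v) = 0
  r2: exp(V) + (1)·1 = 0 ⇒ exp(V) = -1
  r3: exp(ℓ) + (0)·1 = 0 ⇒ exp(ℓ) = 0
Π_2 = i^-1 · V^-1 · W

["-1", "0", "-1", "0", "0", "1", "0"]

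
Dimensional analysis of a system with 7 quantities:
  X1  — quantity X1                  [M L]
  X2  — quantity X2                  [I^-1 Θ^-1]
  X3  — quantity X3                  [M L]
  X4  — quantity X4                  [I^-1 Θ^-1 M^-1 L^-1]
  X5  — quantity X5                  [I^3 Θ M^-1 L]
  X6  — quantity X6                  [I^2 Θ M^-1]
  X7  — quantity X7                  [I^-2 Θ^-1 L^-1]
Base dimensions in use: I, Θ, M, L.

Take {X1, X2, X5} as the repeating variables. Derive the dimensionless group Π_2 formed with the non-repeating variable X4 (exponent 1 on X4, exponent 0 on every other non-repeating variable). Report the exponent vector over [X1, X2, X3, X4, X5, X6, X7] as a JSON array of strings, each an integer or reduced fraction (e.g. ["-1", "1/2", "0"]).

Dimensional matrix (I×Θ×M×L by X1×X2×X3×X4×X5×X6×X7):
  I: [ 0 -1  0 -1  3  2 -2]
  Θ: [ 0 -1  0 -1  1  1 -1]
  M: [ 1  0  1 -1 -1 -1  0]
  L: [ 1  0  1 -1  1  0 -1]
Row reduction gives pivot columns X1,X2,X5; rank = 3
Pivot set = {X1,X2,X5}, free = {X3,X4,X6,X7}
RREF:
  r0: [   1    0    1   -1    0 -1/2 -1/2]
  r1: [   0    1    0    1    0 -1/2  1/2]
  r2: [   0    0    0    0    1  1/2 -1/2]
  r3: [   0    0    0    0    0    0    0]
Fix exponent of X4 at 1, X3 at 0, X6 at 0, X7 at 0; solve each RREF row for its pivot's exponent:
  r0: exp(X1) + (-1)·1 = 0 ⇒ exp(X1) = 1
  r1: exp(X2) + (1)·1 = 0 ⇒ exp(X2) = -1
  r2: exp(X5) + (0)·1 = 0 ⇒ exp(X5) = 0
Π_2 = X1 · X2^-1 · X4

["1", "-1", "0", "1", "0", "0", "0"]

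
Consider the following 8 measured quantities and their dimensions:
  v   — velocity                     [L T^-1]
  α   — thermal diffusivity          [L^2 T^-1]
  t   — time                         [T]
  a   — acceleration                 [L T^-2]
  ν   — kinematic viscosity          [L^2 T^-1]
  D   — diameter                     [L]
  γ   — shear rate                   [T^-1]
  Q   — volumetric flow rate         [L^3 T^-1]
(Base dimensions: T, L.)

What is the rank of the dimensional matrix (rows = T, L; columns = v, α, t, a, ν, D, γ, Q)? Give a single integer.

Dimensional matrix (T×L by v×α×t×a×ν×D×γ×Q):
  T: [-1 -1  1 -2 -1  0 -1 -1]
  L: [ 1  2  0  1  2  1  0  3]
RREF → pivots at {v,α} ⇒ r = 2

2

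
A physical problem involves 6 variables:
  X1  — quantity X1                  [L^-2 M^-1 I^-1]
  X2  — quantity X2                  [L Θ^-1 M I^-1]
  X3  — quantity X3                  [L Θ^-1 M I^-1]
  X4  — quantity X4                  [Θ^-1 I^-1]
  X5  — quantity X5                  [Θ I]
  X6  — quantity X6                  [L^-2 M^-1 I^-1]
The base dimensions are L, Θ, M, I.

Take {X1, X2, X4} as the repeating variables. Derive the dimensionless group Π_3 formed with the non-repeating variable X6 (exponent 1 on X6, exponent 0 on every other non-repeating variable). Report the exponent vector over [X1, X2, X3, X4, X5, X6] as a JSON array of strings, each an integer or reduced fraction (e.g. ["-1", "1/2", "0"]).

Exponent matrix [L,Θ,M,I] × [X1,X2,X3,X4,X5,X6]:
  L: [-2  1  1  0  0 -2]
  Θ: [ 0 -1 -1 -1  1  0]
  M: [-1  1  1  0  0 -1]
  I: [-1 -1 -1 -1  1 -1]
Row reduction gives pivot columns X1,X2,X4; rank = 3
Repeat: X1,X2,X4; free: X3,X5,X6
RREF:
  r0: [   1    0    0    0    0    1]
  r1: [   0    1    1    0    0    0]
  r2: [   0    0    0    1   -1    0]
  r3: [   0    0    0    0    0    0]
Fix exponent of X6 at 1, X3 at 0, X5 at 0; solve each RREF row for its pivot's exponent:
  r0: exp(X1) + (1)·1 = 0 ⇒ exp(X1) = -1
  r1: exp(X2) + (0)·1 = 0 ⇒ exp(X2) = 0
  r2: exp(X4) + (0)·1 = 0 ⇒ exp(X4) = 0
Π_3 = X1^-1 · X6

["-1", "0", "0", "0", "0", "1"]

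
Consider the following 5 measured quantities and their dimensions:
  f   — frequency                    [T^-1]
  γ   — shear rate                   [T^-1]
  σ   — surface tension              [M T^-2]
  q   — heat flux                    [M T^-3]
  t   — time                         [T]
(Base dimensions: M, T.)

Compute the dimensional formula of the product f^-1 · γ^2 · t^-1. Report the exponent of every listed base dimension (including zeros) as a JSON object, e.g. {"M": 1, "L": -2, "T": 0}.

Dimensional matrix (M×T by f×γ×σ×q×t):
  M: [ 0  0  1  1  0]
  T: [-1 -1 -2 -3  1]
  [M]: (-1)·0+(2)·0+(-1)·0 = 0
  [T]: (-1)·-1+(2)·-1+(-1)·1 = -2
⇒ T^-2

{"M": 0, "T": -2}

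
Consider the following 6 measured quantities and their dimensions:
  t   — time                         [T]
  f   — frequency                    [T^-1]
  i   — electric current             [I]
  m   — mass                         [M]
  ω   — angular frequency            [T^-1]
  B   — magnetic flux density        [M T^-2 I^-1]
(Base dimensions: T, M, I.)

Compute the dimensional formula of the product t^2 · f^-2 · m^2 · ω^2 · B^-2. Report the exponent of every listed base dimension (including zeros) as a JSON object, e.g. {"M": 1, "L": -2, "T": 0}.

Dimensional matrix (T×M×I by t×f×i×m×ω×B):
  T: [ 1 -1  0  0 -1 -2]
  M: [ 0  0  0  1  0  1]
  I: [ 0  0  1  0  0 -1]
  [T]: (2)·1+(-2)·-1+(2)·0+(2)·-1+(-2)·-2 = 6
  [M]: (2)·0+(-2)·0+(2)·1+(2)·0+(-2)·1 = 0
  [I]: (2)·0+(-2)·0+(2)·0+(2)·0+(-2)·-1 = 2
⇒ T^6 I^2

{"T": 6, "M": 0, "I": 2}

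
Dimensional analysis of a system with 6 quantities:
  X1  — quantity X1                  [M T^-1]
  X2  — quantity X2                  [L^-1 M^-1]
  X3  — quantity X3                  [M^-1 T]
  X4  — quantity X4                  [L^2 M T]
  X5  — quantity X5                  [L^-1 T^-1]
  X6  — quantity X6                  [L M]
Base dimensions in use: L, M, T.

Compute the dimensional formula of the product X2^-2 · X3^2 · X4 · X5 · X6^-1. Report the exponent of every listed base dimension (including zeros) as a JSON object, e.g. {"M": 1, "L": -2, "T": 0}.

Write exponents as rows L,M,T / cols X1,X2,X3,X4,X5,X6:
  L: [ 0 -1  0  2 -1  1]
  M: [ 1 -1 -1  1  0  1]
  T: [-1  0  1  1 -1  0]
  [L]: (-2)·-1+(2)·0+(1)·2+(1)·-1+(-1)·1 = 2
  [M]: (-2)·-1+(2)·-1+(1)·1+(1)·0+(-1)·1 = 0
  [T]: (-2)·0+(2)·1+(1)·1+(1)·-1+(-1)·0 = 2
⇒ L^2 T^2

{"L": 2, "M": 0, "T": 2}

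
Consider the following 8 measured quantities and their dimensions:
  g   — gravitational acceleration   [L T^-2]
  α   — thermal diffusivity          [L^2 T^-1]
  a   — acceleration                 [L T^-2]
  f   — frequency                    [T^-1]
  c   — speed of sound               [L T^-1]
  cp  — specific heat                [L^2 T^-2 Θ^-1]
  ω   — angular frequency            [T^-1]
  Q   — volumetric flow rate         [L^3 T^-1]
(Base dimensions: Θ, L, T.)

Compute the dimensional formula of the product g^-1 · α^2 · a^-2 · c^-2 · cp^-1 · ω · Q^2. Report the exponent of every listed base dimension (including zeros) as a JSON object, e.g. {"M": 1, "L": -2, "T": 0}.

Dimensional matrix (Θ×L×T by g×α×a×f×c×cp×ω×Q):
  Θ: [ 0  0  0  0  0 -1  0  0]
  L: [ 1  2  1  0  1  2  0  3]
  T: [-2 -1 -2 -1 -1 -2 -1 -1]
  [Θ]: (-1)·0+(2)·0+(-2)·0+(-2)·0+(-1)·-1+(1)·0+(2)·0 = 1
  [L]: (-1)·1+(2)·2+(-2)·1+(-2)·1+(-1)·2+(1)·0+(2)·3 = 3
  [T]: (-1)·-2+(2)·-1+(-2)·-2+(-2)·-1+(-1)·-2+(1)·-1+(2)·-1 = 5
⇒ Θ L^3 T^5

{"Θ": 1, "L": 3, "T": 5}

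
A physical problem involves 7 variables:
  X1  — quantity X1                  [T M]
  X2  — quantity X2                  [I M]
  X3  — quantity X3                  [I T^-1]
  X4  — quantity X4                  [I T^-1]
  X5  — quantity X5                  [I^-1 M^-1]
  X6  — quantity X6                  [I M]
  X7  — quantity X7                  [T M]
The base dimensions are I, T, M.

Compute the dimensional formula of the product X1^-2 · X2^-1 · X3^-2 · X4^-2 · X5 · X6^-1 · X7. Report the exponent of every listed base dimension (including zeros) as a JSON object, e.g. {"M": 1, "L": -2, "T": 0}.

{"I": -7, "T": 3, "M": -4}

Exponent matrix [I,T,M] × [X1,X2,X3,X4,X5,X6,X7]:
  I: [ 0  1  1  1 -1  1  0]
  T: [ 1  0 -1 -1  0  0  1]
  M: [ 1  1  0  0 -1  1  1]
  [I]: (-2)·0+(-1)·1+(-2)·1+(-2)·1+(1)·-1+(-1)·1+(1)·0 = -7
  [T]: (-2)·1+(-1)·0+(-2)·-1+(-2)·-1+(1)·0+(-1)·0+(1)·1 = 3
  [M]: (-2)·1+(-1)·1+(-2)·0+(-2)·0+(1)·-1+(-1)·1+(1)·1 = -4
⇒ I^-7 T^3 M^-4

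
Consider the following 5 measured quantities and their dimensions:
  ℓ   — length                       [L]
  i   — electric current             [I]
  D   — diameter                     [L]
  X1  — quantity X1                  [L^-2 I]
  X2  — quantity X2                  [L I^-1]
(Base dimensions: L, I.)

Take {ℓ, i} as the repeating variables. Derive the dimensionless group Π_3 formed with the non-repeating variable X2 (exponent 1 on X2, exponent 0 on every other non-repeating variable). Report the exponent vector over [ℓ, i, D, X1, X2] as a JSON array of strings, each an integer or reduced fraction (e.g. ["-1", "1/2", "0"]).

["-1", "1", "0", "0", "1"]

Exponent matrix [L,I] × [ℓ,i,D,X1,X2]:
  L: [ 1  0  1 -2  1]
  I: [ 0  1  0  1 -1]
RREF → pivots at {ℓ,i} ⇒ r = 2
Repeat: ℓ,i; free: D,X1,X2
RREF:
  r0: [   1    0    1   -2    1]
  r1: [   0    1    0    1   -1]
Fix exponent of X2 at 1, D at 0, X1 at 0; solve each RREF row for its pivot's exponent:
  r0: exp(ℓ) + (1)·1 = 0 ⇒ exp(ℓ) = -1
  r1: exp(i) + (-1)·1 = 0 ⇒ exp(i) = 1
Π_3 = ℓ^-1 · i · X2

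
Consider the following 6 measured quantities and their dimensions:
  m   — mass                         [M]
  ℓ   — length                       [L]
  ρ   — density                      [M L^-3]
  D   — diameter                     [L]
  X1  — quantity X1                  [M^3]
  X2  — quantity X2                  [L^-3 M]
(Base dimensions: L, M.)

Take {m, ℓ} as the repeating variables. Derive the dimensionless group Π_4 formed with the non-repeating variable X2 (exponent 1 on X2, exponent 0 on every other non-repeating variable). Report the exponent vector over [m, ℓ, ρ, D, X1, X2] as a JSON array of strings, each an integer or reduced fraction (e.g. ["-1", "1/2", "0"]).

["-1", "3", "0", "0", "0", "1"]

Exponent matrix [L,M] × [m,ℓ,ρ,D,X1,X2]:
  L: [ 0  1 -3  1  0 -3]
  M: [ 1  0  1  0  3  1]
RREF → pivots at {m,ℓ} ⇒ r = 2
Repeat: m,ℓ; free: ρ,D,X1,X2
RREF:
  r0: [   1    0    1    0    3    1]
  r1: [   0    1   -3    1    0   -3]
Fix exponent of X2 at 1, ρ at 0, D at 0, X1 at 0; solve each RREF row for its pivot's exponent:
  r0: exp(m) + (1)·1 = 0 ⇒ exp(m) = -1
  r1: exp(ℓ) + (-3)·1 = 0 ⇒ exp(ℓ) = 3
Π_4 = m^-1 · ℓ^3 · X2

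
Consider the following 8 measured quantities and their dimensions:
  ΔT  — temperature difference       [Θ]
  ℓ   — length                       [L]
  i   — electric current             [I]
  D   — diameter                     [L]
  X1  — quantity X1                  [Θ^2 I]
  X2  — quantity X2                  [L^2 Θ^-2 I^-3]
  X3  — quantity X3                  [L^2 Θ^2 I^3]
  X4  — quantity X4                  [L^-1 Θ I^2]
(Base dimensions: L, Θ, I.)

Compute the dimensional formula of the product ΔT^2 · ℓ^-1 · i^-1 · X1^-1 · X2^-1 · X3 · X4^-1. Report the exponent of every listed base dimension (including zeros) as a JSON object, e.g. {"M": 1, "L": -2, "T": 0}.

Exponent matrix [L,Θ,I] × [ΔT,ℓ,i,D,X1,X2,X3,X4]:
  L: [ 0  1  0  1  0  2  2 -1]
  Θ: [ 1  0  0  0  2 -2  2  1]
  I: [ 0  0  1  0  1 -3  3  2]
  [L]: (2)·0+(-1)·1+(-1)·0+(-1)·0+(-1)·2+(1)·2+(-1)·-1 = 0
  [Θ]: (2)·1+(-1)·0+(-1)·0+(-1)·2+(-1)·-2+(1)·2+(-1)·1 = 3
  [I]: (2)·0+(-1)·0+(-1)·1+(-1)·1+(-1)·-3+(1)·3+(-1)·2 = 2
⇒ Θ^3 I^2

{"L": 0, "Θ": 3, "I": 2}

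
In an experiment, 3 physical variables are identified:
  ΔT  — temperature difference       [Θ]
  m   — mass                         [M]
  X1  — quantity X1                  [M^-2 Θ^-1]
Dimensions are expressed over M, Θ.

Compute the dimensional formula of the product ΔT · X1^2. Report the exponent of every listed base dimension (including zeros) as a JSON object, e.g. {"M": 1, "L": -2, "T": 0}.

Exponent matrix [M,Θ] × [ΔT,m,X1]:
  M: [ 0  1 -2]
  Θ: [ 1  0 -1]
  [M]: (1)·0+(2)·-2 = -4
  [Θ]: (1)·1+(2)·-1 = -1
⇒ M^-4 Θ^-1

{"M": -4, "Θ": -1}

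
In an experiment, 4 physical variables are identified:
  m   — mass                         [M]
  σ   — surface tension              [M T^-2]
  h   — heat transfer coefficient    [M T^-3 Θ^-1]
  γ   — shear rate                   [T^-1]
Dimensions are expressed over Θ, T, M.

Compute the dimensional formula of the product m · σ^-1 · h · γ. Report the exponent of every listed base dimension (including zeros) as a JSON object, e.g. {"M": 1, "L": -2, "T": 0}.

Write exponents as rows Θ,T,M / cols m,σ,h,γ:
  Θ: [ 0  0 -1  0]
  T: [ 0 -2 -3 -1]
  M: [ 1  1  1  0]
  [Θ]: (1)·0+(-1)·0+(1)·-1+(1)·0 = -1
  [T]: (1)·0+(-1)·-2+(1)·-3+(1)·-1 = -2
  [M]: (1)·1+(-1)·1+(1)·1+(1)·0 = 1
⇒ Θ^-1 T^-2 M

{"Θ": -1, "T": -2, "M": 1}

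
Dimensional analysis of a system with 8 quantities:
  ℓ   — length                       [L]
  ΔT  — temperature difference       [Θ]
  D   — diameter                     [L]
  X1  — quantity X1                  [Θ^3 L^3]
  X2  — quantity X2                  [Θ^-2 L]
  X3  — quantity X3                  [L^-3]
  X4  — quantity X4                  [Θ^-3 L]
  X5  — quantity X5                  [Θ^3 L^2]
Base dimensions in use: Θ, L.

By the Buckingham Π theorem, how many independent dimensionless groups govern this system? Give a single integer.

Dimensional matrix (Θ×L by ℓ×ΔT×D×X1×X2×X3×X4×X5):
  Θ: [ 0  1  0  3 -2  0 -3  3]
  L: [ 1  0  1  3  1 -3  1  2]
Row reduction gives pivot columns ℓ,ΔT; rank = 2
Π count = n − r = 8 − 2 = 6

6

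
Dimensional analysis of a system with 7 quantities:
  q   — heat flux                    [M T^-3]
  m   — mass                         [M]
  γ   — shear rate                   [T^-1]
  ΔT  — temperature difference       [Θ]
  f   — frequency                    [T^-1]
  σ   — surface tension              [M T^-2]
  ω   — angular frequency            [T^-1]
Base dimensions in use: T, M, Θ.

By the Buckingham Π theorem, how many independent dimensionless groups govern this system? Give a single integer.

4

Dimensional matrix (T×M×Θ by q×m×γ×ΔT×f×σ×ω):
  T: [-3  0 -1  0 -1 -2 -1]
  M: [ 1  1  0  0  0  1  0]
  Θ: [ 0  0  0  1  0  0  0]
Row reduction gives pivot columns q,m,ΔT; rank = 3
7 vars − rank 3 = 4 Π groups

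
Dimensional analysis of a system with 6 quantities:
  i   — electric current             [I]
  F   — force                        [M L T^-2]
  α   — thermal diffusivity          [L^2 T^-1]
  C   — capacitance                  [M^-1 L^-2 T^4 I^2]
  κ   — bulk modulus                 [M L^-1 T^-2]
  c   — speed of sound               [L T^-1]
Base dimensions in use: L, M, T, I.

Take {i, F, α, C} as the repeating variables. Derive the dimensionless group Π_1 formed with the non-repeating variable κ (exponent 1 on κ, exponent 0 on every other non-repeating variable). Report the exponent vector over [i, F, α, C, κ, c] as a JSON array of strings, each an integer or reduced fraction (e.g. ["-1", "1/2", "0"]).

["-4/3", "-1/3", "4/3", "2/3", "1", "0"]

Dimensional matrix (L×M×T×I by i×F×α×C×κ×c):
  L: [ 0  1  2 -2 -1  1]
  M: [ 0  1  0 -1  1  0]
  T: [ 0 -2 -1  4 -2 -1]
  I: [ 1  0  0  2  0  0]
Row reduction gives pivot columns i,F,α,C; rank = 4
Repeat: i,F,α,C; free: κ,c
RREF:
  r0: [   1    0    0    0  4/3  2/3]
  r1: [   0    1    0    0  1/3 -1/3]
  r2: [   0    0    1    0 -4/3  1/3]
  r3: [   0    0    0    1 -2/3 -1/3]
Fix exponent of κ at 1, c at 0; solve each RREF row for its pivot's exponent:
  r0: exp(i) + (4/3)·1 = 0 ⇒ exp(i) = -4/3
  r1: exp(F) + (1/3)·1 = 0 ⇒ exp(F) = -1/3
  r2: exp(α) + (-4/3)·1 = 0 ⇒ exp(α) = 4/3
  r3: exp(C) + (-2/3)·1 = 0 ⇒ exp(C) = 2/3
Π_1 = i^(-4/3) · F^(-1/3) · α^(4/3) · C^(2/3) · κ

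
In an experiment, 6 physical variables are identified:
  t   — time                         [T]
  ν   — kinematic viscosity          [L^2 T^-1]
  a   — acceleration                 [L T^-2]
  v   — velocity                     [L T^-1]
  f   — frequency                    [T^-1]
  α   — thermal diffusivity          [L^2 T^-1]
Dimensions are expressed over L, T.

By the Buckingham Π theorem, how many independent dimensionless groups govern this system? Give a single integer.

Exponent matrix [L,T] × [t,ν,a,v,f,α]:
  L: [ 0  2  1  1  0  2]
  T: [ 1 -1 -2 -1 -1 -1]
Row reduction gives pivot columns t,ν; rank = 2
n=6, r=2 ⇒ 4 dimensionless groups

4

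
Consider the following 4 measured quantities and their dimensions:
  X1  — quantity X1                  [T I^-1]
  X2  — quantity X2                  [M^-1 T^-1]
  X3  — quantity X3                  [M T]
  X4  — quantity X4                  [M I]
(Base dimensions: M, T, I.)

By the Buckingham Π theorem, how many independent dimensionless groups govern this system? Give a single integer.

2

Dimensional matrix (M×T×I by X1×X2×X3×X4):
  M: [ 0 -1  1  1]
  T: [ 1 -1  1  0]
  I: [-1  0  0  1]
Row reduction gives pivot columns X1,X2; rank = 2
n=4, r=2 ⇒ 2 dimensionless groups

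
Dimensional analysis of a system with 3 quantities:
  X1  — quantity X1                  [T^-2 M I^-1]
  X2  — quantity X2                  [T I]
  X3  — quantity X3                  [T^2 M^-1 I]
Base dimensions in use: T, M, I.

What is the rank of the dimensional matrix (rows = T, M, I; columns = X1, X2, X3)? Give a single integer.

Exponent matrix [T,M,I] × [X1,X2,X3]:
  T: [-2  1  2]
  M: [ 1  0 -1]
  I: [-1  1  1]
Echelon form has 2 nonzero rows (pivots: X1,X2)

2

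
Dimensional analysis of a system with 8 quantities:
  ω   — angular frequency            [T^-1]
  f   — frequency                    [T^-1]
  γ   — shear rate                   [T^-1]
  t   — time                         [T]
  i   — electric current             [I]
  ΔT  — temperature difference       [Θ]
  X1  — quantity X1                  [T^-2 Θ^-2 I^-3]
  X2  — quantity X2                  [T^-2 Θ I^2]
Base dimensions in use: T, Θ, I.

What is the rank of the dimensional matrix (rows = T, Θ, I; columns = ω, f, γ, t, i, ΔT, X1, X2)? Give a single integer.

3

Exponent matrix [T,Θ,I] × [ω,f,γ,t,i,ΔT,X1,X2]:
  T: [-1 -1 -1  1  0  0 -2 -2]
  Θ: [ 0  0  0  0  0  1 -2  1]
  I: [ 0  0  0  0  1  0 -3  2]
Row reduction gives pivot columns ω,i,ΔT; rank = 3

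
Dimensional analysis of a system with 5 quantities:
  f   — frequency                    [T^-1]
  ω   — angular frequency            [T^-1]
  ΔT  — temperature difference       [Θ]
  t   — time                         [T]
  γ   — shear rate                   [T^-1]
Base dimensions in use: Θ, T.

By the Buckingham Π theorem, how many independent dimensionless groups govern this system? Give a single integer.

3

Dimensional matrix (Θ×T by f×ω×ΔT×t×γ):
  Θ: [ 0  0  1  0  0]
  T: [-1 -1  0  1 -1]
Echelon form has 2 nonzero rows (pivots: f,ΔT)
Π count = n − r = 5 − 2 = 3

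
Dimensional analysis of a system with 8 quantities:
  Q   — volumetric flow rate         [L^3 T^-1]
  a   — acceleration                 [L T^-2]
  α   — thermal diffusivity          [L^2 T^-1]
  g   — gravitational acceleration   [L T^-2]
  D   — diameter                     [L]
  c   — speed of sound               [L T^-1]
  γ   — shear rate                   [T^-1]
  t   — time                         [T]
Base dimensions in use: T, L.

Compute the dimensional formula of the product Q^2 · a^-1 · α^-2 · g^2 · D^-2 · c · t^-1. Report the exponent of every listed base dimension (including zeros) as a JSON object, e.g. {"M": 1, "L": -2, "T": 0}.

{"T": -4, "L": 2}

Write exponents as rows T,L / cols Q,a,α,g,D,c,γ,t:
  T: [-1 -2 -1 -2  0 -1 -1  1]
  L: [ 3  1  2  1  1  1  0  0]
  [T]: (2)·-1+(-1)·-2+(-2)·-1+(2)·-2+(-2)·0+(1)·-1+(-1)·1 = -4
  [L]: (2)·3+(-1)·1+(-2)·2+(2)·1+(-2)·1+(1)·1+(-1)·0 = 2
⇒ T^-4 L^2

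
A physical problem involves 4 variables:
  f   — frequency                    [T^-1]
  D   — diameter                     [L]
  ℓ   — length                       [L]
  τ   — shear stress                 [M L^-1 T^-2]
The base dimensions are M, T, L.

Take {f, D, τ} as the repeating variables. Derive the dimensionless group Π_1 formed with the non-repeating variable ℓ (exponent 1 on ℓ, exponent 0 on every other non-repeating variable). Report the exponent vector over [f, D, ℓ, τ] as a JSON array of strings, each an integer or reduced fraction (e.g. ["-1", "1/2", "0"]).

["0", "-1", "1", "0"]

Dimensional matrix (M×T×L by f×D×ℓ×τ):
  M: [ 0  0  0  1]
  T: [-1  0  0 -2]
  L: [ 0  1  1 -1]
Echelon form has 3 nonzero rows (pivots: f,D,τ)
Repeat: f,D,τ; free: ℓ
RREF:
  r0: [   1    0    0    0]
  r1: [   0    1    1    0]
  r2: [   0    0    0    1]
Fix exponent of ℓ at 1; solve each RREF row for its pivot's exponent:
  r0: exp(f) + (0)·1 = 0 ⇒ exp(f) = 0
  r1: exp(D) + (1)·1 = 0 ⇒ exp(D) = -1
  r2: exp(τ) + (0)·1 = 0 ⇒ exp(τ) = 0
Π_1 = D^-1 · ℓ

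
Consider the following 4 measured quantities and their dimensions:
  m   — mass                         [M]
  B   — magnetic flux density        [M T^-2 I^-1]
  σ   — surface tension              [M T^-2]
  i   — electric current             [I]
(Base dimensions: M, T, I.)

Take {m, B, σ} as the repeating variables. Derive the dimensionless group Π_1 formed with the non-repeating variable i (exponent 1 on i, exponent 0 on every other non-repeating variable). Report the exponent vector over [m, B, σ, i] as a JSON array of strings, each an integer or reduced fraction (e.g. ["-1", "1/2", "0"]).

Exponent matrix [M,T,I] × [m,B,σ,i]:
  M: [ 1  1  1  0]
  T: [ 0 -2 -2  0]
  I: [ 0 -1  0  1]
Row reduction gives pivot columns m,B,σ; rank = 3
Pivot set = {m,B,σ}, free = {i}
RREF:
  r0: [   1    0    0    0]
  r1: [   0    1    0   -1]
  r2: [   0    0    1    1]
Fix exponent of i at 1; solve each RREF row for its pivot's exponent:
  r0: exp(m) + (0)·1 = 0 ⇒ exp(m) = 0
  r1: exp(B) + (-1)·1 = 0 ⇒ exp(B) = 1
  r2: exp(σ) + (1)·1 = 0 ⇒ exp(σ) = -1
Π_1 = B · σ^-1 · i

["0", "1", "-1", "1"]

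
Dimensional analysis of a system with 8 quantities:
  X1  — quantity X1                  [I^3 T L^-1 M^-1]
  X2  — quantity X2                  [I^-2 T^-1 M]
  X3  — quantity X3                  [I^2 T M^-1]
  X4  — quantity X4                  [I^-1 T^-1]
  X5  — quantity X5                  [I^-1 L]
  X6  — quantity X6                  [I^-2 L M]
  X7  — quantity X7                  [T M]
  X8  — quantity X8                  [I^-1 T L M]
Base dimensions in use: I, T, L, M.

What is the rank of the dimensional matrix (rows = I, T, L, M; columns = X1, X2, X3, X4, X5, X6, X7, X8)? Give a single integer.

3

Dimensional matrix (I×T×L×M by X1×X2×X3×X4×X5×X6×X7×X8):
  I: [ 3 -2  2 -1 -1 -2  0 -1]
  T: [ 1 -1  1 -1  0  0  1  1]
  L: [-1  0  0  0  1  1  0  1]
  M: [-1  1 -1  0  0  1  1  1]
Echelon form has 3 nonzero rows (pivots: X1,X2,X4)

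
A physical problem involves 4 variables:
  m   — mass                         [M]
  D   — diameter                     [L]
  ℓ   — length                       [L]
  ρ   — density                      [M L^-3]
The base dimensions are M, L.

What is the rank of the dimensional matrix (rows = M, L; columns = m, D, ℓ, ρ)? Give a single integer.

2

Exponent matrix [M,L] × [m,D,ℓ,ρ]:
  M: [ 1  0  0  1]
  L: [ 0  1  1 -3]
RREF → pivots at {m,D} ⇒ r = 2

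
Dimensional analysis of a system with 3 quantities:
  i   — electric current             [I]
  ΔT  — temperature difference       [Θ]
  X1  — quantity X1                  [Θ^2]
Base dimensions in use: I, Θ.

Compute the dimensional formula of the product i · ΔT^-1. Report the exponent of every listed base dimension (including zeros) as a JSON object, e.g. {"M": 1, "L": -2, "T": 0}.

{"I": 1, "Θ": -1}

Write exponents as rows I,Θ / cols i,ΔT,X1:
  I: [ 1  0  0]
  Θ: [ 0  1  2]
  [I]: (1)·1+(-1)·0 = 1
  [Θ]: (1)·0+(-1)·1 = -1
⇒ I Θ^-1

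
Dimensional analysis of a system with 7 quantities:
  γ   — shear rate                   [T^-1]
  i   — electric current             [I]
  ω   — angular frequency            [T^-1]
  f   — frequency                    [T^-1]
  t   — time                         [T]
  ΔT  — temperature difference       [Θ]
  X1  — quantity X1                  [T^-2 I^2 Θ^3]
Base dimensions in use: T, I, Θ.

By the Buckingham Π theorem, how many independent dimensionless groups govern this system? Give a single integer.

Write exponents as rows T,I,Θ / cols γ,i,ω,f,t,ΔT,X1:
  T: [-1  0 -1 -1  1  0 -2]
  I: [ 0  1  0  0  0  0  2]
  Θ: [ 0  0  0  0  0  1  3]
RREF → pivots at {γ,i,ΔT} ⇒ r = 3
7 vars − rank 3 = 4 Π groups

4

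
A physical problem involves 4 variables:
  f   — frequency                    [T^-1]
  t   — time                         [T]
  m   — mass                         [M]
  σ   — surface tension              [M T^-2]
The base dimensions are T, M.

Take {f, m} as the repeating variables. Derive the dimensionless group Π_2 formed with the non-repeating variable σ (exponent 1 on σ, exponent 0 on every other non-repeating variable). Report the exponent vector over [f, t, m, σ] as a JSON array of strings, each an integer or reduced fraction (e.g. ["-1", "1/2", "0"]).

["-2", "0", "-1", "1"]

Dimensional matrix (T×M by f×t×m×σ):
  T: [-1  1  0 -2]
  M: [ 0  0  1  1]
RREF → pivots at {f,m} ⇒ r = 2
Repeat: f,m; free: t,σ
RREF:
  r0: [   1   -1    0    2]
  r1: [   0    0    1    1]
Fix exponent of σ at 1, t at 0; solve each RREF row for its pivot's exponent:
  r0: exp(f) + (2)·1 = 0 ⇒ exp(f) = -2
  r1: exp(m) + (1)·1 = 0 ⇒ exp(m) = -1
Π_2 = f^-2 · m^-1 · σ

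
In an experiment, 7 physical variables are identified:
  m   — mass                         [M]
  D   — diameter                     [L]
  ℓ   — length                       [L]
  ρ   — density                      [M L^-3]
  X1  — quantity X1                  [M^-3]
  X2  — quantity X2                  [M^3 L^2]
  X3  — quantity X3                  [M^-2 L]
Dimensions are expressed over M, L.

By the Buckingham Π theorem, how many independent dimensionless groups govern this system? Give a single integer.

Dimensional matrix (M×L by m×D×ℓ×ρ×X1×X2×X3):
  M: [ 1  0  0  1 -3  3 -2]
  L: [ 0  1  1 -3  0  2  1]
RREF → pivots at {m,D} ⇒ r = 2
Π count = n − r = 7 − 2 = 5

5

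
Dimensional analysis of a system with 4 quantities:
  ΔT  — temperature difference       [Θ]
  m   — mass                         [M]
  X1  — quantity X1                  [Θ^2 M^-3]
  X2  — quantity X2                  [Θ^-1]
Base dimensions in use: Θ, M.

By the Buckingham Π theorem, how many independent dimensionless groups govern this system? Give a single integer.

Write exponents as rows Θ,M / cols ΔT,m,X1,X2:
  Θ: [ 1  0  2 -1]
  M: [ 0  1 -3  0]
Row reduction gives pivot columns ΔT,m; rank = 2
n=4, r=2 ⇒ 2 dimensionless groups

2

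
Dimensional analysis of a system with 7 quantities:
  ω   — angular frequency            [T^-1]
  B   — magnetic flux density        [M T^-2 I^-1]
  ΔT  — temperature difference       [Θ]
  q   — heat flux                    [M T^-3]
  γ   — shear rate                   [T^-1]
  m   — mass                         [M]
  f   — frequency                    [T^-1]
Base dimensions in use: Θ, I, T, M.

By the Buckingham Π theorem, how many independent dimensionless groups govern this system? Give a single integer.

3

Exponent matrix [Θ,I,T,M] × [ω,B,ΔT,q,γ,m,f]:
  Θ: [ 0  0  1  0  0  0  0]
  I: [ 0 -1  0  0  0  0  0]
  T: [-1 -2  0 -3 -1  0 -1]
  M: [ 0  1  0  1  0  1  0]
Row reduction gives pivot columns ω,B,ΔT,q; rank = 4
Π count = n − r = 7 − 4 = 3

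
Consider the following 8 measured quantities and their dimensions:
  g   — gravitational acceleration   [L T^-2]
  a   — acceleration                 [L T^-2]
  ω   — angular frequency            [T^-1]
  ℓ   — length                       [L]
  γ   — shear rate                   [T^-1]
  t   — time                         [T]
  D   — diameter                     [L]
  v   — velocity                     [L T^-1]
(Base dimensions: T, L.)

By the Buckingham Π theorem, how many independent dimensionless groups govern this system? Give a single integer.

Dimensional matrix (T×L by g×a×ω×ℓ×γ×t×D×v):
  T: [-2 -2 -1  0 -1  1  0 -1]
  L: [ 1  1  0  1  0  0  1  1]
Echelon form has 2 nonzero rows (pivots: g,ω)
Π count = n − r = 8 − 2 = 6

6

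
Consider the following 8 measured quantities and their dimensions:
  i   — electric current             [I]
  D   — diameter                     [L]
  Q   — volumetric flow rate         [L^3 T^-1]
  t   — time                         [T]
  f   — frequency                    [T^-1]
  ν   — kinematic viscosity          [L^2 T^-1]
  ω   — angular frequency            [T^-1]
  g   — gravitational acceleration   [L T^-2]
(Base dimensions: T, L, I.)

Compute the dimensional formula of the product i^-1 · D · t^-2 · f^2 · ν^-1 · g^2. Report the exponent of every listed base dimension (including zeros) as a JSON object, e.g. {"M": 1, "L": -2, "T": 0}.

{"T": -7, "L": 1, "I": -1}

Exponent matrix [T,L,I] × [i,D,Q,t,f,ν,ω,g]:
  T: [ 0  0 -1  1 -1 -1 -1 -2]
  L: [ 0  1  3  0  0  2  0  1]
  I: [ 1  0  0  0  0  0  0  0]
  [T]: (-1)·0+(1)·0+(-2)·1+(2)·-1+(-1)·-1+(2)·-2 = -7
  [L]: (-1)·0+(1)·1+(-2)·0+(2)·0+(-1)·2+(2)·1 = 1
  [I]: (-1)·1+(1)·0+(-2)·0+(2)·0+(-1)·0+(2)·0 = -1
⇒ T^-7 L I^-1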